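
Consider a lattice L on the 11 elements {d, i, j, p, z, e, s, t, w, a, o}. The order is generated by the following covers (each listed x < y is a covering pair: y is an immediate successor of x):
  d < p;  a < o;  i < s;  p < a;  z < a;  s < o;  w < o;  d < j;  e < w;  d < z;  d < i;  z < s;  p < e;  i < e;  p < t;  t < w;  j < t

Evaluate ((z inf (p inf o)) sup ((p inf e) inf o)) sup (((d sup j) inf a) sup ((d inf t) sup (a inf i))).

p

p ∧ o = p
z ∧ p = d
p ∧ e = p
p ∧ o = p
d ∨ p = p
d ∨ j = j
j ∧ a = d
d ∧ t = d
a ∧ i = d
d ∨ d = d
d ∨ d = d
p ∨ d = p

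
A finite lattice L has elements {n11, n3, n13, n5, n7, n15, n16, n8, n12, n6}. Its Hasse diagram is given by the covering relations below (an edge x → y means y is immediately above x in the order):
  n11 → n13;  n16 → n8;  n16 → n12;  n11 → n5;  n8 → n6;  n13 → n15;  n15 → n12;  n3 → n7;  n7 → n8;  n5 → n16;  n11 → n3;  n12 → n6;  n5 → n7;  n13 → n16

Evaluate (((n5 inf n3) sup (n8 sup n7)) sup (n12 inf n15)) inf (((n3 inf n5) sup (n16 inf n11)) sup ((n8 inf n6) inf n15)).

n13

n5 ∧ n3 = n11
n8 ∨ n7 = n8
n11 ∨ n8 = n8
n12 ∧ n15 = n15
n8 ∨ n15 = n6
n3 ∧ n5 = n11
n16 ∧ n11 = n11
n11 ∨ n11 = n11
n8 ∧ n6 = n8
n8 ∧ n15 = n13
n11 ∨ n13 = n13
n6 ∧ n13 = n13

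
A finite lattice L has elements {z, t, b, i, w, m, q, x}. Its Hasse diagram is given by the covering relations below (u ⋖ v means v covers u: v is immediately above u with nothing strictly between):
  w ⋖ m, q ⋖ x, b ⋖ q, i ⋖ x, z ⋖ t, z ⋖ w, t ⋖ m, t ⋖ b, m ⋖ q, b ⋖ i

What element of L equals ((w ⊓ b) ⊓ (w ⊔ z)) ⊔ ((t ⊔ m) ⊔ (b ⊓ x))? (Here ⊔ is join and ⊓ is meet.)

w ∧ b = z
w ∨ z = w
z ∧ w = z
t ∨ m = m
b ∧ x = b
m ∨ b = q
z ∨ q = q

q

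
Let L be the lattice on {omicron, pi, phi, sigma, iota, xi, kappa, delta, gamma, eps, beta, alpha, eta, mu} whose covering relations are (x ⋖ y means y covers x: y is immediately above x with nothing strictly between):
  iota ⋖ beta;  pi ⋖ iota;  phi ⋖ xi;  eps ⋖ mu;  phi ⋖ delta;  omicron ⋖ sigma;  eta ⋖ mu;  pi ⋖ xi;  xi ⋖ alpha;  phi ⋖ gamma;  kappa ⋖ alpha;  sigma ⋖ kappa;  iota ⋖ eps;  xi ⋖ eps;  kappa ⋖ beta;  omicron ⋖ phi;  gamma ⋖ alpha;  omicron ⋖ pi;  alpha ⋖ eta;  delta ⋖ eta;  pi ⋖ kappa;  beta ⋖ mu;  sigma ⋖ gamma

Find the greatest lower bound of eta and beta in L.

kappa

Common lower bounds of {eta, beta}: kappa, omicron, pi, sigma.
The greatest among these is kappa.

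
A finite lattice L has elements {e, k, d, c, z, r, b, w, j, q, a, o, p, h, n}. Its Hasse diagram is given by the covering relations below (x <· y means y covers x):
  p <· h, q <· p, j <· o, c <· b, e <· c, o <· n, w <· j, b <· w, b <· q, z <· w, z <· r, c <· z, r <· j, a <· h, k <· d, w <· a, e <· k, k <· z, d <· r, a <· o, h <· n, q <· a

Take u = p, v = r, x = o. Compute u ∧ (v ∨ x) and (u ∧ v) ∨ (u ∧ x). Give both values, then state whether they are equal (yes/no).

v ∨ x = o, so u ∧ (v ∨ x) = p ∧ o = q.
u ∧ v = c and u ∧ x = q, so (u ∧ v) ∨ (u ∧ x) = c ∨ q = q.
Equal: yes.

q; q; yes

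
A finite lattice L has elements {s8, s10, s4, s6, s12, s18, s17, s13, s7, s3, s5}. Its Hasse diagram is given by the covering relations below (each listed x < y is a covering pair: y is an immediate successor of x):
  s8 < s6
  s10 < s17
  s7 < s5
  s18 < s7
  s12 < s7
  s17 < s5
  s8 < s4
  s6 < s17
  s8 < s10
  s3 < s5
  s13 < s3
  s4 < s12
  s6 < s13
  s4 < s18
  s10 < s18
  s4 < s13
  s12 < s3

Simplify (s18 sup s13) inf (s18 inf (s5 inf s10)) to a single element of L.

s18 ∨ s13 = s5
s5 ∧ s10 = s10
s18 ∧ s10 = s10
s5 ∧ s10 = s10

s10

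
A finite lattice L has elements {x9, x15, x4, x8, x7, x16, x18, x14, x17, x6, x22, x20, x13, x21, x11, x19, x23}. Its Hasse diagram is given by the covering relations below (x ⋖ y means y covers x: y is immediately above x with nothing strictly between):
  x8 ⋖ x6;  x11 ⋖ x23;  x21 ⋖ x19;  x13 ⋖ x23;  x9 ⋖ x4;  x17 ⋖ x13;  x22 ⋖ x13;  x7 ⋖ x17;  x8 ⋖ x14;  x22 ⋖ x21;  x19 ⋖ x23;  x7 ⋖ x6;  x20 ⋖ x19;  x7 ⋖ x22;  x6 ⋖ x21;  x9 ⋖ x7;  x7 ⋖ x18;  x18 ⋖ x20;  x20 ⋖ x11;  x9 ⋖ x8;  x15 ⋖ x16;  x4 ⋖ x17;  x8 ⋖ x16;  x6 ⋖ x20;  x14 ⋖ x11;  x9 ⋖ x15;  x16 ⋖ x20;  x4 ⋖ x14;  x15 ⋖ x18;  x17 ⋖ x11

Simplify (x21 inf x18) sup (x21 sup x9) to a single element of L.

x21

x21 ∧ x18 = x7
x21 ∨ x9 = x21
x7 ∨ x21 = x21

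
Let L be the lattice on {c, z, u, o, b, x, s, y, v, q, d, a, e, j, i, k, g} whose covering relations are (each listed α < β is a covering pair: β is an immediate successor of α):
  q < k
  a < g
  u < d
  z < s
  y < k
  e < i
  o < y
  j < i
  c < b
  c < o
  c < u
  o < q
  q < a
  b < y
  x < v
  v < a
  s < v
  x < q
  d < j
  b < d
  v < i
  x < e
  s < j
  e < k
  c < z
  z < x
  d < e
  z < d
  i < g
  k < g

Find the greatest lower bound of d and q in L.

z

Common lower bounds of {d, q}: c, z.
The greatest among these is z.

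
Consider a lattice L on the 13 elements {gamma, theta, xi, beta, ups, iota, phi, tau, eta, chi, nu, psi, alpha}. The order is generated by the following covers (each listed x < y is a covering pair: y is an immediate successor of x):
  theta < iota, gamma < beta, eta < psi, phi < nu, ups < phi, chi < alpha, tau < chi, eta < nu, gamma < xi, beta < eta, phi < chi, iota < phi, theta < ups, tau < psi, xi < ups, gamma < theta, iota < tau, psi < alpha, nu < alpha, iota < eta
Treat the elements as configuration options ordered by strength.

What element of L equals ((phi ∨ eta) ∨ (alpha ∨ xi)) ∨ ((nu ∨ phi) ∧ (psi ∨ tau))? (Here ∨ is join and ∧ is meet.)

alpha

phi ∨ eta = nu
alpha ∨ xi = alpha
nu ∨ alpha = alpha
nu ∨ phi = nu
psi ∨ tau = psi
nu ∧ psi = eta
alpha ∨ eta = alpha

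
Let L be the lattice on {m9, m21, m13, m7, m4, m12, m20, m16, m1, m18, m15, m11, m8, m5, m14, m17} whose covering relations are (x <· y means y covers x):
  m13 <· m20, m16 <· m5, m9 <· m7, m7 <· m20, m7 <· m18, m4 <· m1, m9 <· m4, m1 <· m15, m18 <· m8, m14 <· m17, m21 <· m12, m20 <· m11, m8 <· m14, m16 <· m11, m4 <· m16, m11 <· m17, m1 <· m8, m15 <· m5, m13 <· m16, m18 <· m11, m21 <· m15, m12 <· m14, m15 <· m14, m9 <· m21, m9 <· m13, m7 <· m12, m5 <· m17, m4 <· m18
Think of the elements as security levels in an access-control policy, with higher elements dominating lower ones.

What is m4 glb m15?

Common lower bounds of {m4, m15}: m4, m9.
The greatest among these is m4.

m4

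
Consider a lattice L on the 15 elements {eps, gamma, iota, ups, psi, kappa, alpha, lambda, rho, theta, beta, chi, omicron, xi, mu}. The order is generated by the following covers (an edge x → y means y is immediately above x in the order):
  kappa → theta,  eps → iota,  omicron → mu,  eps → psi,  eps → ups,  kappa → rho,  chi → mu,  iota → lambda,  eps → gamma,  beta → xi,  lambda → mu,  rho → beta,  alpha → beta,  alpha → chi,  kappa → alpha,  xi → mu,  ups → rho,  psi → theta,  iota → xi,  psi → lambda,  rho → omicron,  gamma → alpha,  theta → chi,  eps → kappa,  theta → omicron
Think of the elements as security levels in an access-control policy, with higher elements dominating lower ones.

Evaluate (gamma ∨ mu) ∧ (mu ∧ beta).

beta

gamma ∨ mu = mu
mu ∧ beta = beta
mu ∧ beta = beta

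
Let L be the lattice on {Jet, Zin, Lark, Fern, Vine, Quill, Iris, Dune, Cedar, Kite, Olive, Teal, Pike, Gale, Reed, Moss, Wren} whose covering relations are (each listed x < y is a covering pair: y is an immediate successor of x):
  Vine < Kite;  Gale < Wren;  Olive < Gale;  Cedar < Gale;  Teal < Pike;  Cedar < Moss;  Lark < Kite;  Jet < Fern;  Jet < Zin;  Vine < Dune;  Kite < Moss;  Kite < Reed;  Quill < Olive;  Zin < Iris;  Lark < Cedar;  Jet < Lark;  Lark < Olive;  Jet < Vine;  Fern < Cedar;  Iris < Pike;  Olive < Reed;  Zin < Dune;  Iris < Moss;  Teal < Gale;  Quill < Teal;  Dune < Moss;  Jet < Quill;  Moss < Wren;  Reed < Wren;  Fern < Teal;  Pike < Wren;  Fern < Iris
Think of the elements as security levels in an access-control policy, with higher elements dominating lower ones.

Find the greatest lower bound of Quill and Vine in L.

Common lower bounds of {Quill, Vine}: Jet.
The greatest among these is Jet.

Jet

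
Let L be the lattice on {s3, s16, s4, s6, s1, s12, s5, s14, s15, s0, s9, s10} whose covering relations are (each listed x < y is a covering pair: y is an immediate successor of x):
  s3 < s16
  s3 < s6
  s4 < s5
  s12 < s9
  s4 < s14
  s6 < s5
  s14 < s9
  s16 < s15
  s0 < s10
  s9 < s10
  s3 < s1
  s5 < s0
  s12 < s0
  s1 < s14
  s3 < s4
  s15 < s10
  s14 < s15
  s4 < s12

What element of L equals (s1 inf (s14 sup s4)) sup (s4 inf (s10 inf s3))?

s14 ∨ s4 = s14
s1 ∧ s14 = s1
s10 ∧ s3 = s3
s4 ∧ s3 = s3
s1 ∨ s3 = s1

s1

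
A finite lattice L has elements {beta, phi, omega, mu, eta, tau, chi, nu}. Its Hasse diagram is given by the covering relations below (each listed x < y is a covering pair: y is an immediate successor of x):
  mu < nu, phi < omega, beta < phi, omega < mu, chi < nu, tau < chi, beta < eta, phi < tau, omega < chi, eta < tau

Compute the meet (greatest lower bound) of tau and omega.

phi

Common lower bounds of {tau, omega}: beta, phi.
The greatest among these is phi.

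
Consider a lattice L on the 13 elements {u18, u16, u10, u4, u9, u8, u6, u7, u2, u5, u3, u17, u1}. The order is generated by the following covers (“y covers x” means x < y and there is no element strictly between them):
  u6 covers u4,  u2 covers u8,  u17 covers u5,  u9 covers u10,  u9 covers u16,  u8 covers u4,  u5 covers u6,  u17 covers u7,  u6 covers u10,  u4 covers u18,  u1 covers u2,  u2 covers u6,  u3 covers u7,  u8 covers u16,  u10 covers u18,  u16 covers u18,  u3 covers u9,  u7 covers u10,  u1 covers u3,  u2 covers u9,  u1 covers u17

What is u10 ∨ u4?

u6

Common upper bounds of {u10, u4}: u1, u17, u2, u5, u6.
The least among these is u6.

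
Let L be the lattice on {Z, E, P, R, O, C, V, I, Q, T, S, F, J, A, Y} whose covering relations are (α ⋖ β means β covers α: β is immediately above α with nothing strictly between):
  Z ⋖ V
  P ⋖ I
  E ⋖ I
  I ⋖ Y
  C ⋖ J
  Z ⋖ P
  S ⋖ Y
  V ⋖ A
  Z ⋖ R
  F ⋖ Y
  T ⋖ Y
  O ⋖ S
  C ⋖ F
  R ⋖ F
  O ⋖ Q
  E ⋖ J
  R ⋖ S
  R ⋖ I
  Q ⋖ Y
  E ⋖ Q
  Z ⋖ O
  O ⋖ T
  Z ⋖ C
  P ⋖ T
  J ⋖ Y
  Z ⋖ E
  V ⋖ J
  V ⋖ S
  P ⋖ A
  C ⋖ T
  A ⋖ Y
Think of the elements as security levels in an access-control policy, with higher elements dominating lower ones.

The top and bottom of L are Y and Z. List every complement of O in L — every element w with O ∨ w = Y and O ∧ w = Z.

A, F, I, J

Need w with O ∨ w = Y and O ∧ w = Z.
Checking each element gives: A, F, I, J.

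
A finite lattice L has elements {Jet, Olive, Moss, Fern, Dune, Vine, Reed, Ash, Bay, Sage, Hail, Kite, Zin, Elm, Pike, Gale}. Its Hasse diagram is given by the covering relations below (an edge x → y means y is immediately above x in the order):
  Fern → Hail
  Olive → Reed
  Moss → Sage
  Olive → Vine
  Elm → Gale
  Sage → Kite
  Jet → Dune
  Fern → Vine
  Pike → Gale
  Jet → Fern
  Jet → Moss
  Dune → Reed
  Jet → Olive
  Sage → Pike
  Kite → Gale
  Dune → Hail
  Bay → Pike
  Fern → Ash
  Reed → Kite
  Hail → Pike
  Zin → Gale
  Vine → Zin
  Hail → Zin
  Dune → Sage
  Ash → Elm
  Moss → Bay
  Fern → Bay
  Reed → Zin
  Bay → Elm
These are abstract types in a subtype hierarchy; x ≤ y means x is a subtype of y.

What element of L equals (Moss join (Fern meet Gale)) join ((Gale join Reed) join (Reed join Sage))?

Gale

Fern ∧ Gale = Fern
Moss ∨ Fern = Bay
Gale ∨ Reed = Gale
Reed ∨ Sage = Kite
Gale ∨ Kite = Gale
Bay ∨ Gale = Gale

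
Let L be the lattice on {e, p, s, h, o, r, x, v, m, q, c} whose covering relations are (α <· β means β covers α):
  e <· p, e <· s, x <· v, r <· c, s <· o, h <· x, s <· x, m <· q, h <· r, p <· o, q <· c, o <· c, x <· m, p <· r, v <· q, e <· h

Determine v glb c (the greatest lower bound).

Common lower bounds of {v, c}: e, h, s, v, x.
The greatest among these is v.

v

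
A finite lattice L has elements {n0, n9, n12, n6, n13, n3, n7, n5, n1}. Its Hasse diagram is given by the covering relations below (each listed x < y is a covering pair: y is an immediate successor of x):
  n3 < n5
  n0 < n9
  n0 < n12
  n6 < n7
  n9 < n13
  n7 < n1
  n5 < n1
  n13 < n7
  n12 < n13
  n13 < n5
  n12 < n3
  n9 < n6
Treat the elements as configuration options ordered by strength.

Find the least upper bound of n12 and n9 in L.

Common upper bounds of {n12, n9}: n1, n13, n5, n7.
The least among these is n13.

n13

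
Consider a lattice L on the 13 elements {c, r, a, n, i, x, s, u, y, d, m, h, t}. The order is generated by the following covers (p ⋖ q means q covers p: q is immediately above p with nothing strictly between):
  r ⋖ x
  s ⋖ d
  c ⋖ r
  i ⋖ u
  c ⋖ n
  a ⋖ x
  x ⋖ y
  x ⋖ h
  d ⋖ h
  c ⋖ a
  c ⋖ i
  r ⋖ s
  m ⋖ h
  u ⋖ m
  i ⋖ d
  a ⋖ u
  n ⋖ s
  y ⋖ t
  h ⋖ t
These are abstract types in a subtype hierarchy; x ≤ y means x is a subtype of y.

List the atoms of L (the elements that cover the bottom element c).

a, i, n, r

The atoms are exactly the elements that cover c: a, i, n, r.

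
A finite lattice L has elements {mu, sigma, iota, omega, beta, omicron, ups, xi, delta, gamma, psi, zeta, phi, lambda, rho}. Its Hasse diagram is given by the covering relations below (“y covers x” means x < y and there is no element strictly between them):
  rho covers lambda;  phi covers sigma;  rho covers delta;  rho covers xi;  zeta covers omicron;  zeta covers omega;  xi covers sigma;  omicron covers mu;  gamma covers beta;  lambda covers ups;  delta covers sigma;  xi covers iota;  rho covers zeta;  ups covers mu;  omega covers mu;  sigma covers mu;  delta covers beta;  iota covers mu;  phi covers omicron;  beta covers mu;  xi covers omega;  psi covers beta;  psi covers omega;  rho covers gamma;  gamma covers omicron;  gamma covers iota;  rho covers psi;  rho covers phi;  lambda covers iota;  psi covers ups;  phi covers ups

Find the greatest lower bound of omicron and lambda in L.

mu

Common lower bounds of {omicron, lambda}: mu.
The greatest among these is mu.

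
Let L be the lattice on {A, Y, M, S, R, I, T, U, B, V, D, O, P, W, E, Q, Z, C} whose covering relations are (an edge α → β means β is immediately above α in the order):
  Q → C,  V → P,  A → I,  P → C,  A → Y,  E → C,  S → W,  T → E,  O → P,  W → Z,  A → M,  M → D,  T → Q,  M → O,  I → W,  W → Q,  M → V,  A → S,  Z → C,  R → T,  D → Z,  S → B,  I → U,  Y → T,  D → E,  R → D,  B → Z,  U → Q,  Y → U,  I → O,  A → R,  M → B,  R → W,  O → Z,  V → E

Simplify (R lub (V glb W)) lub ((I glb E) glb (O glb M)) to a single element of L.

V ∧ W = A
R ∨ A = R
I ∧ E = A
O ∧ M = M
A ∧ M = A
R ∨ A = R

R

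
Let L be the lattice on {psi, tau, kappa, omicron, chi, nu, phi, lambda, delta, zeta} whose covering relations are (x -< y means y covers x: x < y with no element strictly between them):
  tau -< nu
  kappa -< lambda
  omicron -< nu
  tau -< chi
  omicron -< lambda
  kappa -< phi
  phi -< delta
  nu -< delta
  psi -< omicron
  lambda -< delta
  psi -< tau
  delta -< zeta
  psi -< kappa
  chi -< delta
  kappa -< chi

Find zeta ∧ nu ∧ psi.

Common lower bounds of {zeta, nu, psi}: psi.
The greatest among these is psi.

psi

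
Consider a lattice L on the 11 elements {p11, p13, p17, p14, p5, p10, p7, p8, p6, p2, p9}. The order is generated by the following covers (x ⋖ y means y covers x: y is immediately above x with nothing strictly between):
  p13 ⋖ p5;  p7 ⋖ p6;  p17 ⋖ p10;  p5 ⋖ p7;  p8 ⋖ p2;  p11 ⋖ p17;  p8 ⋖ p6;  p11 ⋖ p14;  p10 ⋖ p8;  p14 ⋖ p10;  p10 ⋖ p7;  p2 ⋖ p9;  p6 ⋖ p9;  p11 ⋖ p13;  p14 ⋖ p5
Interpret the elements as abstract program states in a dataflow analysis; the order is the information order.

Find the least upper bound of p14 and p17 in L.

Common upper bounds of {p14, p17}: p10, p2, p6, p7, p8, p9.
The least among these is p10.

p10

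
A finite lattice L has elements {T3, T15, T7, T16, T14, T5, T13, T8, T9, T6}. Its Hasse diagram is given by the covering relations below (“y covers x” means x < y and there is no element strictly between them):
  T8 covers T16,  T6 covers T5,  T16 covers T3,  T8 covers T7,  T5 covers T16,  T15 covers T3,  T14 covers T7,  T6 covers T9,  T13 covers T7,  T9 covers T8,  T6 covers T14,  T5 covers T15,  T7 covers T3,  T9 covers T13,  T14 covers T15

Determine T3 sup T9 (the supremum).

Common upper bounds of {T3, T9}: T6, T9.
The least among these is T9.

T9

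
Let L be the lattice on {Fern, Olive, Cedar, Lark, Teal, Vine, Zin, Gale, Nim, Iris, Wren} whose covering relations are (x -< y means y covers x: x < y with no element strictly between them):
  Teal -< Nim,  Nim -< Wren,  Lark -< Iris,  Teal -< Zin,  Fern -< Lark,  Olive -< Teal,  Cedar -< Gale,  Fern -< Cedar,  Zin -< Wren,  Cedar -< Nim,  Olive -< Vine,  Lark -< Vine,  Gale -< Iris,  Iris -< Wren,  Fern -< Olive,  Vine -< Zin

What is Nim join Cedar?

Nim

Common upper bounds of {Nim, Cedar}: Nim, Wren.
The least among these is Nim.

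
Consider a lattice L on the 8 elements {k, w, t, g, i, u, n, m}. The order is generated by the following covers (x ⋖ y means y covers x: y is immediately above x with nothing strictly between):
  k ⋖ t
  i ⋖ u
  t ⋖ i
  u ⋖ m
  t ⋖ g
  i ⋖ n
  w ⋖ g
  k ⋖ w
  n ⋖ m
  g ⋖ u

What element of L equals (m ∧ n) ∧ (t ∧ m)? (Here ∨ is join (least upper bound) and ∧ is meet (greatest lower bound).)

m ∧ n = n
t ∧ m = t
n ∧ t = t

t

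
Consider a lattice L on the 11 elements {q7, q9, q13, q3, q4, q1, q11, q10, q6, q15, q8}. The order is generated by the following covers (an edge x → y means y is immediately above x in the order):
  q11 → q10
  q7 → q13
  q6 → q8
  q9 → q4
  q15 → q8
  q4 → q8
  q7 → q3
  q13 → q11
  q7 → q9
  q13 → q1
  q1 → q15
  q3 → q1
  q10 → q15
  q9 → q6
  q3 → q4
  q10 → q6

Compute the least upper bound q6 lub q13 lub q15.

Common upper bounds of {q6, q13, q15}: q8.
The least among these is q8.

q8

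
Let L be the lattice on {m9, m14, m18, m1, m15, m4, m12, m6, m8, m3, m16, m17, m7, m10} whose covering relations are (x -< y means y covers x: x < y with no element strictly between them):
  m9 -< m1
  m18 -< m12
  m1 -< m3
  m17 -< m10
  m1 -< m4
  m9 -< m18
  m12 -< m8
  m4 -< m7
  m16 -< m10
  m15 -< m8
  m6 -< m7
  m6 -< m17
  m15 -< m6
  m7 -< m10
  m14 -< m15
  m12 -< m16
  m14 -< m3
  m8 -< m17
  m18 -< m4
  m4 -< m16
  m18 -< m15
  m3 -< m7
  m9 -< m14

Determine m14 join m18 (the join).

Common upper bounds of {m14, m18}: m10, m15, m17, m6, m7, m8.
The least among these is m15.

m15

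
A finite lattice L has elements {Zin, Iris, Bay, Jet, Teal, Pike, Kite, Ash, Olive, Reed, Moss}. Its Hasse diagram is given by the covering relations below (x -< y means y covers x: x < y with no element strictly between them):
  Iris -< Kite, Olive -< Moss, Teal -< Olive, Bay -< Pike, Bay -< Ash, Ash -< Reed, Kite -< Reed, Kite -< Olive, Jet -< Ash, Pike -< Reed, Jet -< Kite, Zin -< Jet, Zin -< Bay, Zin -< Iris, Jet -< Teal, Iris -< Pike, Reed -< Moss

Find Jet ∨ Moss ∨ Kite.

Moss

Common upper bounds of {Jet, Moss, Kite}: Moss.
The least among these is Moss.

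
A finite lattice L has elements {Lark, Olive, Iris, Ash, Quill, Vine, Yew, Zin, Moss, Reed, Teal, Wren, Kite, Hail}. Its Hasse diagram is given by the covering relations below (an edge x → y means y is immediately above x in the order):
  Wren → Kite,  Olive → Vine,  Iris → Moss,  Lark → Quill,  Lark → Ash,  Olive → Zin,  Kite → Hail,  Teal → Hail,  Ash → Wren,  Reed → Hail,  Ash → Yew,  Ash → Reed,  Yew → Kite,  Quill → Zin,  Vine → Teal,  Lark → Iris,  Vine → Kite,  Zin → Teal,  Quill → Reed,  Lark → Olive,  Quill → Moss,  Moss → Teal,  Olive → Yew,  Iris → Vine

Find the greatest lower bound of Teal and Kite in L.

Vine

Common lower bounds of {Teal, Kite}: Iris, Lark, Olive, Vine.
The greatest among these is Vine.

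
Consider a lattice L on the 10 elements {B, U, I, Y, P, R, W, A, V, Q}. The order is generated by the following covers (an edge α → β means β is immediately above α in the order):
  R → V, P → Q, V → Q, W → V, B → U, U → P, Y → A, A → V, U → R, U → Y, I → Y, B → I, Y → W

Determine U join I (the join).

Y

Common upper bounds of {U, I}: A, Q, V, W, Y.
The least among these is Y.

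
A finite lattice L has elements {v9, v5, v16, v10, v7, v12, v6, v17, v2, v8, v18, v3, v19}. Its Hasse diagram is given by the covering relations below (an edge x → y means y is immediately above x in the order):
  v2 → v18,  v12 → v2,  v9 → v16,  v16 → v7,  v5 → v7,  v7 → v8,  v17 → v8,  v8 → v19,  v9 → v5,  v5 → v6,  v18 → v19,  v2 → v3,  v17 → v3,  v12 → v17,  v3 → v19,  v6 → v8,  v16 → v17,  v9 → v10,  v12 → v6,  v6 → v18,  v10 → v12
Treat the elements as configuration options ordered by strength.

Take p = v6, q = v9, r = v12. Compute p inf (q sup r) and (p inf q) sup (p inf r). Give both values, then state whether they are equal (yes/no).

v12; v12; yes

q sup r = v12, so p inf (q sup r) = v6 inf v12 = v12.
p inf q = v9 and p inf r = v12, so (p inf q) sup (p inf r) = v9 sup v12 = v12.
Equal: yes.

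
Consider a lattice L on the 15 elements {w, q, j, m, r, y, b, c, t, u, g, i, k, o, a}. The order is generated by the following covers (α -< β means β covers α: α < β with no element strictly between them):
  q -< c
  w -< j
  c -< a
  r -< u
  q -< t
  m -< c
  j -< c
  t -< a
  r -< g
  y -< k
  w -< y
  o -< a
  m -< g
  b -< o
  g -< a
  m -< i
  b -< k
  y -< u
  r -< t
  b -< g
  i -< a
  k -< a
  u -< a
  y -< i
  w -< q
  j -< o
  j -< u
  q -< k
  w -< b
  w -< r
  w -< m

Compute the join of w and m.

m

Common upper bounds of {w, m}: a, c, g, i, m.
The least among these is m.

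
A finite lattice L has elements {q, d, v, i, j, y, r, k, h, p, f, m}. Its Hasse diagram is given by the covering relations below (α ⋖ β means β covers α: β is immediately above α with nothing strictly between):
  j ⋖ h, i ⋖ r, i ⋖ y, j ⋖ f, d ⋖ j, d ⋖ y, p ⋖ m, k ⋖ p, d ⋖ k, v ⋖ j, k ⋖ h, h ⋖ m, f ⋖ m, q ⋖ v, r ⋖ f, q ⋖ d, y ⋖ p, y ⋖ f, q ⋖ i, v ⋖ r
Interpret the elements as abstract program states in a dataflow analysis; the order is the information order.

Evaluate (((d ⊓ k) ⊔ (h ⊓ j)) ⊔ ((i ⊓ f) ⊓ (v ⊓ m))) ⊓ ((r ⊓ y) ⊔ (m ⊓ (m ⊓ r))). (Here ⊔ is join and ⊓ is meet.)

v

d ∧ k = d
h ∧ j = j
d ∨ j = j
i ∧ f = i
v ∧ m = v
i ∧ v = q
j ∨ q = j
r ∧ y = i
m ∧ r = r
m ∧ r = r
i ∨ r = r
j ∧ r = v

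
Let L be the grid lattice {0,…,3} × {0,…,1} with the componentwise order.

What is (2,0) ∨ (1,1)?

Common upper bounds of {(2,0), (1,1)}: (2,1), (3,1).
The least among these is (2,1).

(2,1)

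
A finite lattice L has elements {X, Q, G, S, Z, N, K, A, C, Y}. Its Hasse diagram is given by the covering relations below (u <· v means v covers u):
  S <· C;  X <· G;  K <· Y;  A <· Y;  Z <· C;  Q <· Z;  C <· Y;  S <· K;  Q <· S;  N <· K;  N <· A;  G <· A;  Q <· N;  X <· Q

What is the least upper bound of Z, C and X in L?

C

Common upper bounds of {Z, C, X}: C, Y.
The least among these is C.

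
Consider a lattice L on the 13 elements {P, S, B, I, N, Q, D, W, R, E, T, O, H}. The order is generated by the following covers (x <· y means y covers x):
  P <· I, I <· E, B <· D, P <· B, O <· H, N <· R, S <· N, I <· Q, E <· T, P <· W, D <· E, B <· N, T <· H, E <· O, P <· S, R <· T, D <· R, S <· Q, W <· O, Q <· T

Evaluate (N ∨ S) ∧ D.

N ∨ S = N
N ∧ D = B

B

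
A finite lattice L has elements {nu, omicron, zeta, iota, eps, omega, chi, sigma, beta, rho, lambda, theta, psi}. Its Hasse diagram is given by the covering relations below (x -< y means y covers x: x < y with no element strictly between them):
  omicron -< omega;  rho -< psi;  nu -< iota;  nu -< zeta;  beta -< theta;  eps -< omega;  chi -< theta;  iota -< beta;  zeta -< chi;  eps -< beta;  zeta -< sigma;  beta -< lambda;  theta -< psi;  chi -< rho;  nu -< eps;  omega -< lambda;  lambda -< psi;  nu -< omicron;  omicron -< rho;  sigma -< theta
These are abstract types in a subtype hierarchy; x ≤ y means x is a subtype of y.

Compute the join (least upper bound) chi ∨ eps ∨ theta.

Common upper bounds of {chi, eps, theta}: psi, theta.
The least among these is theta.

theta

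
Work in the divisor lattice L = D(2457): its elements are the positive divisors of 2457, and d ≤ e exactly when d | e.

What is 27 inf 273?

Common lower bounds of {27, 273}: 1, 3.
The greatest among these is 3.

3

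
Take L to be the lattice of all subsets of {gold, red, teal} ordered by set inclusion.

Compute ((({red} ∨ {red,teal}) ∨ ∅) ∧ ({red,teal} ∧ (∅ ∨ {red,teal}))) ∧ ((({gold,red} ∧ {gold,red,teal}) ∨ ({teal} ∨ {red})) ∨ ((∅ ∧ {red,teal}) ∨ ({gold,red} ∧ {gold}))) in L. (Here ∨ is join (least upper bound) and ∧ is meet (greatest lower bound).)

{red,teal}

{red} ∨ {red,teal} = {red,teal}
{red,teal} ∨ ∅ = {red,teal}
∅ ∨ {red,teal} = {red,teal}
{red,teal} ∧ {red,teal} = {red,teal}
{red,teal} ∧ {red,teal} = {red,teal}
{gold,red} ∧ {gold,red,teal} = {gold,red}
{teal} ∨ {red} = {red,teal}
{gold,red} ∨ {red,teal} = {gold,red,teal}
∅ ∧ {red,teal} = ∅
{gold,red} ∧ {gold} = {gold}
∅ ∨ {gold} = {gold}
{gold,red,teal} ∨ {gold} = {gold,red,teal}
{red,teal} ∧ {gold,red,teal} = {red,teal}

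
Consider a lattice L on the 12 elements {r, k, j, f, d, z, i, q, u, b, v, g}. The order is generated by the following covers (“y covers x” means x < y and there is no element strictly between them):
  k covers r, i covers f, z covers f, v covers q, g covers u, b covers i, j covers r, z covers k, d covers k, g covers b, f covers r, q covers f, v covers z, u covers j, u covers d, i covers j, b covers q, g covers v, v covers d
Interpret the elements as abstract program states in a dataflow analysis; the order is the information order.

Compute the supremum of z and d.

v

Common upper bounds of {z, d}: g, v.
The least among these is v.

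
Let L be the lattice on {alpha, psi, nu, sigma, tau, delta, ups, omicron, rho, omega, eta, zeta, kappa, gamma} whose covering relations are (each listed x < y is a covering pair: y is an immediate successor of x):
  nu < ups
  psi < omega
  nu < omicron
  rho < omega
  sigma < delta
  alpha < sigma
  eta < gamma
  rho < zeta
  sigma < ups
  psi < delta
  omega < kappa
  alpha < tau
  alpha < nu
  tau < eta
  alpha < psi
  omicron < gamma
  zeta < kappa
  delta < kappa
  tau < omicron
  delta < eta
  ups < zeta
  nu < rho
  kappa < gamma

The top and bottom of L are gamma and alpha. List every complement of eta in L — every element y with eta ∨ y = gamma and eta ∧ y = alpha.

nu, rho

Need y with eta ∨ y = gamma and eta ∧ y = alpha.
Checking each element gives: nu, rho.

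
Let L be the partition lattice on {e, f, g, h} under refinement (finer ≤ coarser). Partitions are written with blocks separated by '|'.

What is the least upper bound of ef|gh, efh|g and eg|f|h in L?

The join of ef|gh, efh|g, eg|f|h merges any blocks that overlap across the partitions, giving efgh.

efgh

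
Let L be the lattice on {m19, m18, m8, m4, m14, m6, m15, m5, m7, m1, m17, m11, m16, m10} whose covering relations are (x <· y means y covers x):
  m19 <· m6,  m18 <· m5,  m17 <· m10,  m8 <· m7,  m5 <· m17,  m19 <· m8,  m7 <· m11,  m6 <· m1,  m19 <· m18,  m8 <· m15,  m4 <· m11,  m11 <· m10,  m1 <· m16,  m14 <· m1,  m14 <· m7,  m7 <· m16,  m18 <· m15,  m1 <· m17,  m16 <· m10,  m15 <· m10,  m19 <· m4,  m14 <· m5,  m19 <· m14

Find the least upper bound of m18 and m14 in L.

m5

Common upper bounds of {m18, m14}: m10, m17, m5.
The least among these is m5.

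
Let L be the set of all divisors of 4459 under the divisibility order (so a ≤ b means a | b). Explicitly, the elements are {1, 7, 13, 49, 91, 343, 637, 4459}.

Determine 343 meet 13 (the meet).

1

Common lower bounds of {343, 13}: 1.
The greatest among these is 1.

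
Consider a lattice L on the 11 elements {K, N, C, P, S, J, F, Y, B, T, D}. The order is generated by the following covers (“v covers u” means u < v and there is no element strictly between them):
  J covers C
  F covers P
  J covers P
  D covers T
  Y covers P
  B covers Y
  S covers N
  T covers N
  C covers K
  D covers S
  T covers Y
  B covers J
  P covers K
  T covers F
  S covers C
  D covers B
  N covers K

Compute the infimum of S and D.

Common lower bounds of {S, D}: C, K, N, S.
The greatest among these is S.

S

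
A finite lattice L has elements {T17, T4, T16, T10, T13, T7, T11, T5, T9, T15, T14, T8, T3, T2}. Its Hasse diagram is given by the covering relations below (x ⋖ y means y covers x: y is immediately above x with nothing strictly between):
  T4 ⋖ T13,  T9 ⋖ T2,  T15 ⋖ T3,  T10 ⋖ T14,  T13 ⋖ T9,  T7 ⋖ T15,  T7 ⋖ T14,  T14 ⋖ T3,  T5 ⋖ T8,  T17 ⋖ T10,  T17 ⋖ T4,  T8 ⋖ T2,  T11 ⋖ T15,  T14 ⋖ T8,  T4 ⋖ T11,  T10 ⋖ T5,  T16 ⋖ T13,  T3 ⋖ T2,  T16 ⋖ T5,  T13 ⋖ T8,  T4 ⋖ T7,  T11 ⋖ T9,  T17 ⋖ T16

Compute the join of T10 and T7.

T14

Common upper bounds of {T10, T7}: T14, T2, T3, T8.
The least among these is T14.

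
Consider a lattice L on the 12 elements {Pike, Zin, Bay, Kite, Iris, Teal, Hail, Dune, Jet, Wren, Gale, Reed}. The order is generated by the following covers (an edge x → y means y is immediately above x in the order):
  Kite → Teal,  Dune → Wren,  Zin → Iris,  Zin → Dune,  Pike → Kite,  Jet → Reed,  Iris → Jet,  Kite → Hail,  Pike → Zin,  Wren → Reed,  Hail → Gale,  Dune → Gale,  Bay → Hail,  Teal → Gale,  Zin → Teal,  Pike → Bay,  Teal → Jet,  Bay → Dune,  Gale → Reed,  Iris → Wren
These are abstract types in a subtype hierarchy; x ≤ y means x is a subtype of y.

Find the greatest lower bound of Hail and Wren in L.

Common lower bounds of {Hail, Wren}: Bay, Pike.
The greatest among these is Bay.

Bay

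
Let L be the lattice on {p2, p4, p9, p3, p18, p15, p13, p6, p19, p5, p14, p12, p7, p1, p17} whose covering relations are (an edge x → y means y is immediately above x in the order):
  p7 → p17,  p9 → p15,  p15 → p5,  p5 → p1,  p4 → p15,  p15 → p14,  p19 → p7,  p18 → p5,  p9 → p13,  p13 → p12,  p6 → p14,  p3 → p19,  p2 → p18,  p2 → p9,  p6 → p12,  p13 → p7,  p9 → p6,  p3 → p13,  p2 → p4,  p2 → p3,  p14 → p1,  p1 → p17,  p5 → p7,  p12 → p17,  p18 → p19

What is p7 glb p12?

Common lower bounds of {p7, p12}: p13, p2, p3, p9.
The greatest among these is p13.

p13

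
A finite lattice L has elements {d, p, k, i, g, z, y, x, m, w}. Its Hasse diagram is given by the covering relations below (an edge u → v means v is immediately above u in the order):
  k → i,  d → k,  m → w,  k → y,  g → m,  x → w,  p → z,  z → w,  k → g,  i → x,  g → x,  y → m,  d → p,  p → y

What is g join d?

Common upper bounds of {g, d}: g, m, w, x.
The least among these is g.

g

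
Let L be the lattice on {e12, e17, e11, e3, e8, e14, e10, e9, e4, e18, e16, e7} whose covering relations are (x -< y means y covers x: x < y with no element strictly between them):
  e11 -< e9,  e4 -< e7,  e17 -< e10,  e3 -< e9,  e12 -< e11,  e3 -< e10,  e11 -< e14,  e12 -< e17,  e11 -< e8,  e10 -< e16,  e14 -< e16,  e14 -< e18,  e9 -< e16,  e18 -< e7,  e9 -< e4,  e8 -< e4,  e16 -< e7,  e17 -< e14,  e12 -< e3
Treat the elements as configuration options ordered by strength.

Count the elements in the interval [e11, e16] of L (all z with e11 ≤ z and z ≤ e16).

4

The interval [e11, e16] = {e11, e14, e16, e9}, which has 4 elements.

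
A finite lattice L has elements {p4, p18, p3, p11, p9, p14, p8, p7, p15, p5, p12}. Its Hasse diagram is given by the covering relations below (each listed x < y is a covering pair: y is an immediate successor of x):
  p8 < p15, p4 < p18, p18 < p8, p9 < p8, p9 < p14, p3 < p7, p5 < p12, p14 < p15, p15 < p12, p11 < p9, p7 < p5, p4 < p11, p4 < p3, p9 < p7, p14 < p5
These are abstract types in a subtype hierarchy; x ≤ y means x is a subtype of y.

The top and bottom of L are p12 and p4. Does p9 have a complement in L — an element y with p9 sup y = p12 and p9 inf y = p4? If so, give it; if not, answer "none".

For every candidate y, either p9 ∨ y ≠ p12 or p9 ∧ y ≠ p4; no complement exists.

none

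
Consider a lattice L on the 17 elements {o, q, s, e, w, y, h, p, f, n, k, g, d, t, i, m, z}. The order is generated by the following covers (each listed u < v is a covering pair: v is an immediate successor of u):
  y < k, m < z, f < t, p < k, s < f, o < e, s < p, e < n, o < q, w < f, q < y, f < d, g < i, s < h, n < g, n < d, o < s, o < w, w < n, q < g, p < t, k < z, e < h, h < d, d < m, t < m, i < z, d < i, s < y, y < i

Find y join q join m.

Common upper bounds of {y, q, m}: z.
The least among these is z.

z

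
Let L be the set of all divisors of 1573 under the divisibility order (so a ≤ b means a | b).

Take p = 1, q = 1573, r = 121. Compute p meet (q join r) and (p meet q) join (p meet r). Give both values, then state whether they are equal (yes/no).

1; 1; yes

q join r = 1573, so p meet (q join r) = 1 meet 1573 = 1.
p meet q = 1 and p meet r = 1, so (p meet q) join (p meet r) = 1 join 1 = 1.
Equal: yes.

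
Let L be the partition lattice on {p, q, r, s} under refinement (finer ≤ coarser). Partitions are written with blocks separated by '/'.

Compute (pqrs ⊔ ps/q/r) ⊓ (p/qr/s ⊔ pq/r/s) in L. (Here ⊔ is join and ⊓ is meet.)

pqrs ∨ ps/q/r = pqrs
p/qr/s ∨ pq/r/s = pqr/s
pqrs ∧ pqr/s = pqr/s

pqr/s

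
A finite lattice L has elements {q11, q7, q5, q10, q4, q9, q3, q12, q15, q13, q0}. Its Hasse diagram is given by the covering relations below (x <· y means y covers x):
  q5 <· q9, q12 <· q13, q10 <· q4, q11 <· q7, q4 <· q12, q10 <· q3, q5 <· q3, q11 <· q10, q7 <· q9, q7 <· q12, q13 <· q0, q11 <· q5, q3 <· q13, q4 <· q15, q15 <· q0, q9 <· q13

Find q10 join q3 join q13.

q13

Common upper bounds of {q10, q3, q13}: q0, q13.
The least among these is q13.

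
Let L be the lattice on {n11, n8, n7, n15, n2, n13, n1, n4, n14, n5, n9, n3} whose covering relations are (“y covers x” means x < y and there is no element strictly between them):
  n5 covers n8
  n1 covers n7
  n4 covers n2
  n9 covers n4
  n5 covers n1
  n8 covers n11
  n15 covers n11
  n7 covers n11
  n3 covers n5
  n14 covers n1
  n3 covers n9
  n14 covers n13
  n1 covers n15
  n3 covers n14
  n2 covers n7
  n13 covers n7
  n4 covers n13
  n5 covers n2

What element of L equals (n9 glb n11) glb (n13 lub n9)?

n9 ∧ n11 = n11
n13 ∨ n9 = n9
n11 ∧ n9 = n11

n11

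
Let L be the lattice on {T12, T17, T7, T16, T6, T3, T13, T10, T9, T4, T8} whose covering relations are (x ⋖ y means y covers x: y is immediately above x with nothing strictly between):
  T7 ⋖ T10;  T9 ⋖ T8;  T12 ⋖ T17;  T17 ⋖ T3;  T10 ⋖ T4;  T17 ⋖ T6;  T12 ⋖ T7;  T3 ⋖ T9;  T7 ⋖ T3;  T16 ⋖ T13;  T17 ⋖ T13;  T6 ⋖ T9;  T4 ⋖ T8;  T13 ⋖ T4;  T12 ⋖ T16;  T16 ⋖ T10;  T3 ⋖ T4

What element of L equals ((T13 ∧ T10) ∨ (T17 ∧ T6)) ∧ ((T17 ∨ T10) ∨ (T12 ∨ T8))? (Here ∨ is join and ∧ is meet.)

T13

T13 ∧ T10 = T16
T17 ∧ T6 = T17
T16 ∨ T17 = T13
T17 ∨ T10 = T4
T12 ∨ T8 = T8
T4 ∨ T8 = T8
T13 ∧ T8 = T13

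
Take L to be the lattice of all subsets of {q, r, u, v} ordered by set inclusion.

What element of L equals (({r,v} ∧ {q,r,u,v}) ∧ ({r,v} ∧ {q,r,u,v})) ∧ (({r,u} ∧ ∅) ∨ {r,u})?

{r}

{r,v} ∧ {q,r,u,v} = {r,v}
{r,v} ∧ {q,r,u,v} = {r,v}
{r,v} ∧ {r,v} = {r,v}
{r,u} ∧ ∅ = ∅
∅ ∨ {r,u} = {r,u}
{r,v} ∧ {r,u} = {r}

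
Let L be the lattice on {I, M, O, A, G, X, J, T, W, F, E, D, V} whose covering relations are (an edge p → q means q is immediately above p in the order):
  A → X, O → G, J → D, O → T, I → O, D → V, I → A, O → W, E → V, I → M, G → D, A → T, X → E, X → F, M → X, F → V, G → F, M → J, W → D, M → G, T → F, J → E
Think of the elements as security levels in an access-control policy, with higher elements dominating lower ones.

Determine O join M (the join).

G

Common upper bounds of {O, M}: D, F, G, V.
The least among these is G.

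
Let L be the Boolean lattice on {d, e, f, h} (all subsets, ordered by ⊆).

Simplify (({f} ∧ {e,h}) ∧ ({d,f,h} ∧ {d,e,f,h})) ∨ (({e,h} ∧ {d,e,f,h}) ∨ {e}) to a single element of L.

{e,h}

{f} ∧ {e,h} = ∅
{d,f,h} ∧ {d,e,f,h} = {d,f,h}
∅ ∧ {d,f,h} = ∅
{e,h} ∧ {d,e,f,h} = {e,h}
{e,h} ∨ {e} = {e,h}
∅ ∨ {e,h} = {e,h}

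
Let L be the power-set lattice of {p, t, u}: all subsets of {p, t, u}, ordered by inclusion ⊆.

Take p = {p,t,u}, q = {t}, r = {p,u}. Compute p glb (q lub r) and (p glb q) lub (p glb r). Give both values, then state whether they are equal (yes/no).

{p,t,u}; {p,t,u}; yes

q lub r = {p,t,u}, so p glb (q lub r) = {p,t,u} glb {p,t,u} = {p,t,u}.
p glb q = {t} and p glb r = {p,u}, so (p glb q) lub (p glb r) = {t} lub {p,u} = {p,t,u}.
Equal: yes.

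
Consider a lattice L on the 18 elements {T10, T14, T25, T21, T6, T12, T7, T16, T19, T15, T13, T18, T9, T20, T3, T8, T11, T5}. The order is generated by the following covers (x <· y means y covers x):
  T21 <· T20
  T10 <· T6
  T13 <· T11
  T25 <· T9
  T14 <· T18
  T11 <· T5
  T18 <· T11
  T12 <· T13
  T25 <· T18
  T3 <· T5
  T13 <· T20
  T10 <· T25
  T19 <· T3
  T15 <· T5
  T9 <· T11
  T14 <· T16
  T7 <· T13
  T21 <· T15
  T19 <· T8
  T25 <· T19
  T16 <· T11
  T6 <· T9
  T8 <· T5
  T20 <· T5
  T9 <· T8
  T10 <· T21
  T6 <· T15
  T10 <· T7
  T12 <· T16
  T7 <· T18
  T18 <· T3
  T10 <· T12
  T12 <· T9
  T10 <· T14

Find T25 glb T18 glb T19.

Common lower bounds of {T25, T18, T19}: T10, T25.
The greatest among these is T25.

T25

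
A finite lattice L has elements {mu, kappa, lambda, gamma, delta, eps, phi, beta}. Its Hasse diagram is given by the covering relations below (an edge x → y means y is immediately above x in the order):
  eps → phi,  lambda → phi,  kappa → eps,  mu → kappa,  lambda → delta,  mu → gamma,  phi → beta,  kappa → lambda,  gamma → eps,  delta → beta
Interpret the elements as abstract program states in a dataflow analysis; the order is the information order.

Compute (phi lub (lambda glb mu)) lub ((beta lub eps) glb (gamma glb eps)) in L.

phi

lambda ∧ mu = mu
phi ∨ mu = phi
beta ∨ eps = beta
gamma ∧ eps = gamma
beta ∧ gamma = gamma
phi ∨ gamma = phi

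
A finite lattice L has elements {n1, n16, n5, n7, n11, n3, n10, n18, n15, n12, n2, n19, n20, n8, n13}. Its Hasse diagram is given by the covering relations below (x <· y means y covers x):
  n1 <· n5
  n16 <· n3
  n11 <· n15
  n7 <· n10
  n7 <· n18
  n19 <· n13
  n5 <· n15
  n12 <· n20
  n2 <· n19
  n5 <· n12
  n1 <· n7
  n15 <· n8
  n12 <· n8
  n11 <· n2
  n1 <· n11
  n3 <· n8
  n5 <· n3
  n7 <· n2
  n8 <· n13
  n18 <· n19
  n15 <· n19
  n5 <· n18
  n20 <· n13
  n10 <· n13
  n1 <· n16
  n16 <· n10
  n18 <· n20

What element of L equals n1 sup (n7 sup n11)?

n2

n7 ∨ n11 = n2
n1 ∨ n2 = n2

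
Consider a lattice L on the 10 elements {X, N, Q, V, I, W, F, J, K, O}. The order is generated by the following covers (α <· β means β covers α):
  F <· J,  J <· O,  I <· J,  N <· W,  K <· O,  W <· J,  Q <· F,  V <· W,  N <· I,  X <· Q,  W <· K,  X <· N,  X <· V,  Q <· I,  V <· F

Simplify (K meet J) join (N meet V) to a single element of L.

W

K ∧ J = W
N ∧ V = X
W ∨ X = W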